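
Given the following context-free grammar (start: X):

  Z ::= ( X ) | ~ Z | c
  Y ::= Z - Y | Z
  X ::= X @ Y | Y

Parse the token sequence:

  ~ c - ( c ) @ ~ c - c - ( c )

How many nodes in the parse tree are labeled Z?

9

[X [X [Y [Z ~ [Z c]] - [Y [Z ( [X [Y [Z c]]] )]]]] @ [Y [Z ~ [Z c]] - [Y [Z c] - [Y [Z ( [X [Y [Z c]]] )]]]]]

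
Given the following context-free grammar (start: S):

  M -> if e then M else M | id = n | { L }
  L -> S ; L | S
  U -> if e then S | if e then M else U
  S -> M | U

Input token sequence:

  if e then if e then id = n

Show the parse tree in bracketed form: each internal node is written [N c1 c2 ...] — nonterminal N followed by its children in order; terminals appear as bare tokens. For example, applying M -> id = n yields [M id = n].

[S [U if e then [S [U if e then [S [M id = n]]]]]]

S
U
if e then S
if e then U
if e then if e then S
if e then if e then M
if e then if e then id = n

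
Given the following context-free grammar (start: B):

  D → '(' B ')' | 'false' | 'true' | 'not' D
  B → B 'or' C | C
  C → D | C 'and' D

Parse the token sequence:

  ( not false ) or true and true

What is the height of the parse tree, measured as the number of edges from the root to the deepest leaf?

[B [B [C [D ( [B [C [D not [D false]]]] )]]] or [C [C [D true]] and [D true]]]

8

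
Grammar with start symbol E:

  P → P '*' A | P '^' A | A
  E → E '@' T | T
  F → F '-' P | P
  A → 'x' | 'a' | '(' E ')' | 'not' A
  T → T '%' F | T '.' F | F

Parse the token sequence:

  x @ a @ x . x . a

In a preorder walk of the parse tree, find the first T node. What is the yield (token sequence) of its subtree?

[E [E [E [T [F [P [A x]]]]] @ [T [F [P [A a]]]]] @ [T [T [T [F [P [A x]]]] . [F [P [A x]]]] . [F [P [A a]]]]]

x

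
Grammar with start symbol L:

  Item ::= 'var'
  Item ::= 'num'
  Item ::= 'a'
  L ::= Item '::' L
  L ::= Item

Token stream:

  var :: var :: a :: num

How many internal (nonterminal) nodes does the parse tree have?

[L [Item var] :: [L [Item var] :: [L [Item a] :: [L [Item num]]]]]

8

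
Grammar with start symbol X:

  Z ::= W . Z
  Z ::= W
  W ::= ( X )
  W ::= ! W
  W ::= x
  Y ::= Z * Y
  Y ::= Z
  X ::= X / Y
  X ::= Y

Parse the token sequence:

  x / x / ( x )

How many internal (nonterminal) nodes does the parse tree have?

[X [X [X [Y [Z [W x]]]] / [Y [Z [W x]]]] / [Y [Z [W ( [X [Y [Z [W x]]]] )]]]]

16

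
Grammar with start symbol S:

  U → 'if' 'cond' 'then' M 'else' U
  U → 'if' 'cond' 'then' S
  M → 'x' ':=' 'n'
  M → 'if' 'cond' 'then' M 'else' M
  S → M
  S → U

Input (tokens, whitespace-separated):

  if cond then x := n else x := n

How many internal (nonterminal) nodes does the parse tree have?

4

[S [M if cond then [M x := n] else [M x := n]]]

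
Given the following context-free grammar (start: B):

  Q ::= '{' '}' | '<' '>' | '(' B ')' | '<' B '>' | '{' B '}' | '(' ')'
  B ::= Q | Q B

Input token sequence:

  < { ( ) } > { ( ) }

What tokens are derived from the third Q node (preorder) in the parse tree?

[B [Q < [B [Q { [B [Q ( )]] }]] >] [B [Q { [B [Q ( )]] }]]]

( )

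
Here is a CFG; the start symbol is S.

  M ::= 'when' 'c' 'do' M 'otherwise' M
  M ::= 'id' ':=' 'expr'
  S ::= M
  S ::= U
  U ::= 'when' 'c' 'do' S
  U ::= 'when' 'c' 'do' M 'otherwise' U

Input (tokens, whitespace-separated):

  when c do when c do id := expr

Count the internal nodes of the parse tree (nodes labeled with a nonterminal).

[S [U when c do [S [U when c do [S [M id := expr]]]]]]

6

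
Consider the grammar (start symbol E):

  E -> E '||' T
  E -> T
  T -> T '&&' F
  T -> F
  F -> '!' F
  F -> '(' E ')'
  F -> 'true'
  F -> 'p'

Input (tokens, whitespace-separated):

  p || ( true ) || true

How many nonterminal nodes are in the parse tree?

12

[E [E [E [T [F p]]] || [T [F ( [E [T [F true]]] )]]] || [T [F true]]]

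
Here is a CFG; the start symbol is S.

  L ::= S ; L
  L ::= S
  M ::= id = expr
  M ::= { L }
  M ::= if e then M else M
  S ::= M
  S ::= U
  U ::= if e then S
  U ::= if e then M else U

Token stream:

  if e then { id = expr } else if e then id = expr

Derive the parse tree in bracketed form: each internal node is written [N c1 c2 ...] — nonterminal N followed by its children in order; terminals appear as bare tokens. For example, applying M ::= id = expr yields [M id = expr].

S
U
if e then M else U
if e then { L } else U
if e then { S } else U
if e then { M } else U
if e then { id = expr } else U
if e then { id = expr } else if e then S
if e then { id = expr } else if e then M
if e then { id = expr } else if e then id = expr

[S [U if e then [M { [L [S [M id = expr]]] }] else [U if e then [S [M id = expr]]]]]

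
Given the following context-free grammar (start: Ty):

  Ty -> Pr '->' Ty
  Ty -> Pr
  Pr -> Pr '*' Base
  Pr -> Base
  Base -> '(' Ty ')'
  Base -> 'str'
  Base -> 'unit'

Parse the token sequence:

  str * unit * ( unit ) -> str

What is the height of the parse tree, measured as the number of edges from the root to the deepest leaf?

6

[Ty [Pr [Pr [Pr [Base str]] * [Base unit]] * [Base ( [Ty [Pr [Base unit]]] )]] -> [Ty [Pr [Base str]]]]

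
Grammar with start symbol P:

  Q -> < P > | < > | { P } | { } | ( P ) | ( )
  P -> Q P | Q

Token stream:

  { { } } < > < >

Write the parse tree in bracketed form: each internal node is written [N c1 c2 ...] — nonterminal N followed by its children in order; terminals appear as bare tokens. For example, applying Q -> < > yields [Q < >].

P
Q P
{ P } P
{ Q } P
{ { } } P
{ { } } Q P
{ { } } < > P
{ { } } < > Q
{ { } } < > < >

[P [Q { [P [Q { }]] }] [P [Q < >] [P [Q < >]]]]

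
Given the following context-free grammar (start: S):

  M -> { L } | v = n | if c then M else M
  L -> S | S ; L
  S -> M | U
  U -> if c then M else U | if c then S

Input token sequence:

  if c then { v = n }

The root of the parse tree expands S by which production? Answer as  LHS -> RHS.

S -> U

[S [U if c then [S [M { [L [S [M v = n]]] }]]]]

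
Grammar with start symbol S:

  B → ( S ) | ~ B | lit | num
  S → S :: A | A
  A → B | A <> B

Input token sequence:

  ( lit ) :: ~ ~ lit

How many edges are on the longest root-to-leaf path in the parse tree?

7

[S [S [A [B ( [S [A [B lit]]] )]]] :: [A [B ~ [B ~ [B lit]]]]]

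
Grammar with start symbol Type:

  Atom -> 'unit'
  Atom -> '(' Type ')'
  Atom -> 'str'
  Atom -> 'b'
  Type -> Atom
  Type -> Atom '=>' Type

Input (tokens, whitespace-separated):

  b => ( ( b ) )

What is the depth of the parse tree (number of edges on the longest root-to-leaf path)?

7

[Type [Atom b] => [Type [Atom ( [Type [Atom ( [Type [Atom b]] )]] )]]]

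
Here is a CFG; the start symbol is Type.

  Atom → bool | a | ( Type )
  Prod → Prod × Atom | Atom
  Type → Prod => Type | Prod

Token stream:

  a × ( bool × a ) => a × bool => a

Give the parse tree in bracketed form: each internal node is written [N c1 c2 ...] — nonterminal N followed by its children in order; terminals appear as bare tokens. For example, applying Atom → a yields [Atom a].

Type
Prod => Type
Prod × Atom => Type
Atom × Atom => Type
a × Atom => Type
a × ( Type ) => Type
a × ( Prod ) => Type
a × ( Prod × Atom ) => Type
a × ( Atom × Atom ) => Type
a × ( bool × Atom ) => Type
a × ( bool × a ) => Type
a × ( bool × a ) => Prod => Type
a × ( bool × a ) => Prod × Atom => Type
a × ( bool × a ) => Atom × Atom => Type
a × ( bool × a ) => a × Atom => Type
a × ( bool × a ) => a × bool => Type
a × ( bool × a ) => a × bool => Prod
a × ( bool × a ) => a × bool => Atom
a × ( bool × a ) => a × bool => a

[Type [Prod [Prod [Atom a]] × [Atom ( [Type [Prod [Prod [Atom bool]] × [Atom a]]] )]] => [Type [Prod [Prod [Atom a]] × [Atom bool]] => [Type [Prod [Atom a]]]]]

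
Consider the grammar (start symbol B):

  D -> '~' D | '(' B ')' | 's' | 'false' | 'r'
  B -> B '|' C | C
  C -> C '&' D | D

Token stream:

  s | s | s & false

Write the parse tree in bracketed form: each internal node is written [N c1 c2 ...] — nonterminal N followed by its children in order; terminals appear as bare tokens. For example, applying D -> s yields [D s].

[B [B [B [C [D s]]] | [C [D s]]] | [C [C [D s]] & [D false]]]

B
B | C
B | C | C
C | C | C
D | C | C
s | C | C
s | D | C
s | s | C
s | s | C & D
s | s | D & D
s | s | s & D
s | s | s & false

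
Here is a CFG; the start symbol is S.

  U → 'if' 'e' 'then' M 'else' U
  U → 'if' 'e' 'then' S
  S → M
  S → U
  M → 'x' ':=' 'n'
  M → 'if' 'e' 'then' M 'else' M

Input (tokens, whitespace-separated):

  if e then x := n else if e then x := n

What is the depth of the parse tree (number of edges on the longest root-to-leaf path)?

5

[S [U if e then [M x := n] else [U if e then [S [M x := n]]]]]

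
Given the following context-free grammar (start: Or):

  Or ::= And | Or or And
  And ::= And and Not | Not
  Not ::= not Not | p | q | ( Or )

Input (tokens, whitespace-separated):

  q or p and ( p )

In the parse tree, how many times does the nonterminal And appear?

4

[Or [Or [And [Not q]]] or [And [And [Not p]] and [Not ( [Or [And [Not p]]] )]]]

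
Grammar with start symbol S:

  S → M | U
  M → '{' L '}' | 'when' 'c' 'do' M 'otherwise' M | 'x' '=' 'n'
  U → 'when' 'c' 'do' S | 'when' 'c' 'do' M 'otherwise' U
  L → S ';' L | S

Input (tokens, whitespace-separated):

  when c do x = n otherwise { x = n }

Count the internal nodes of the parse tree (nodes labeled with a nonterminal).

[S [M when c do [M x = n] otherwise [M { [L [S [M x = n]]] }]]]

7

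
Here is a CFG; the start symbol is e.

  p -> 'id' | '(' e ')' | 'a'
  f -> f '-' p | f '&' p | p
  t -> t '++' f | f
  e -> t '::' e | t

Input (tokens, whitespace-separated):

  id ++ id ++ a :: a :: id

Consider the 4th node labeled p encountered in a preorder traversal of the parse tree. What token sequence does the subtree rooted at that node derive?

[e [t [t [t [f [p id]]] ++ [f [p id]]] ++ [f [p a]]] :: [e [t [f [p a]]] :: [e [t [f [p id]]]]]]

a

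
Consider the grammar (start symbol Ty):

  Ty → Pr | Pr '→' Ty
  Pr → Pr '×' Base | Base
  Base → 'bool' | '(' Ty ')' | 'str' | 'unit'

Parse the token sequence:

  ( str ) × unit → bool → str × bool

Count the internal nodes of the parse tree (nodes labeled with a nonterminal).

16

[Ty [Pr [Pr [Base ( [Ty [Pr [Base str]]] )]] × [Base unit]] → [Ty [Pr [Base bool]] → [Ty [Pr [Pr [Base str]] × [Base bool]]]]]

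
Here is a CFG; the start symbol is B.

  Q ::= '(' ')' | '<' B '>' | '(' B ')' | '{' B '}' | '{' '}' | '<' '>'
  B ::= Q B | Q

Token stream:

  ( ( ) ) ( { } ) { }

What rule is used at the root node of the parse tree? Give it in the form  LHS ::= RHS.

B ::= Q B

[B [Q ( [B [Q ( )]] )] [B [Q ( [B [Q { }]] )] [B [Q { }]]]]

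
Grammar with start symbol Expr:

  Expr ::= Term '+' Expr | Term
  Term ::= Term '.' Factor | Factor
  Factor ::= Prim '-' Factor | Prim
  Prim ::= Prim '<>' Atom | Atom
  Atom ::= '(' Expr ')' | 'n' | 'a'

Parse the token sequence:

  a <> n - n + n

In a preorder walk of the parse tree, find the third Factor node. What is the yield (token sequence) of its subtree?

n

[Expr [Term [Factor [Prim [Prim [Atom a]] <> [Atom n]] - [Factor [Prim [Atom n]]]]] + [Expr [Term [Factor [Prim [Atom n]]]]]]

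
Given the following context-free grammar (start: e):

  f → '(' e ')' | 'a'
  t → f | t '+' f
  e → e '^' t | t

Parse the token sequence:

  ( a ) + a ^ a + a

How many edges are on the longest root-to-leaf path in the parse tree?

8

[e [e [t [t [f ( [e [t [f a]]] )]] + [f a]]] ^ [t [t [f a]] + [f a]]]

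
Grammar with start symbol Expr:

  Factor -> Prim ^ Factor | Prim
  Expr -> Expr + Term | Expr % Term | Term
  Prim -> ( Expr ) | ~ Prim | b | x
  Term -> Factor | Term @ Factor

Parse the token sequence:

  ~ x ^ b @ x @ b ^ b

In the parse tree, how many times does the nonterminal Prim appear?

[Expr [Term [Term [Term [Factor [Prim ~ [Prim x]] ^ [Factor [Prim b]]]] @ [Factor [Prim x]]] @ [Factor [Prim b] ^ [Factor [Prim b]]]]]

6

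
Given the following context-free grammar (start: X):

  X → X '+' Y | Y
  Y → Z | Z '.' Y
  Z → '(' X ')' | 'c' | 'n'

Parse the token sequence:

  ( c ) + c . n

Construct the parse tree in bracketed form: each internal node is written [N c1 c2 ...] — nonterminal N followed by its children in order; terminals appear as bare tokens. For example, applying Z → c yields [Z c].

X
X + Y
Y + Y
Z + Y
( X ) + Y
( Y ) + Y
( Z ) + Y
( c ) + Y
( c ) + Z . Y
( c ) + c . Y
( c ) + c . Z
( c ) + c . n

[X [X [Y [Z ( [X [Y [Z c]]] )]]] + [Y [Z c] . [Y [Z n]]]]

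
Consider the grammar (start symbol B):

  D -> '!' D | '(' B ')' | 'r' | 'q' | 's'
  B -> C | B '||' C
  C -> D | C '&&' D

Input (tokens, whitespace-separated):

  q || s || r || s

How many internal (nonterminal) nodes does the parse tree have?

[B [B [B [B [C [D q]]] || [C [D s]]] || [C [D r]]] || [C [D s]]]

12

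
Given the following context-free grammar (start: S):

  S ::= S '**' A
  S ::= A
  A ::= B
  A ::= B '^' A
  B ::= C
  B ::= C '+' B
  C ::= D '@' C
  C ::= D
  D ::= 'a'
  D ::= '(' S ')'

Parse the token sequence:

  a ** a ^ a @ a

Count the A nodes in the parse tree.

3

[S [S [A [B [C [D a]]]]] ** [A [B [C [D a]]] ^ [A [B [C [D a] @ [C [D a]]]]]]]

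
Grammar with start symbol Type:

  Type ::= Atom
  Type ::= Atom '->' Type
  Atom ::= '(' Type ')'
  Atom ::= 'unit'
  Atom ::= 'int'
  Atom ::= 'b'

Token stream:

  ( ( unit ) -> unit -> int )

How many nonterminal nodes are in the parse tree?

[Type [Atom ( [Type [Atom ( [Type [Atom unit]] )] -> [Type [Atom unit] -> [Type [Atom int]]]] )]]

10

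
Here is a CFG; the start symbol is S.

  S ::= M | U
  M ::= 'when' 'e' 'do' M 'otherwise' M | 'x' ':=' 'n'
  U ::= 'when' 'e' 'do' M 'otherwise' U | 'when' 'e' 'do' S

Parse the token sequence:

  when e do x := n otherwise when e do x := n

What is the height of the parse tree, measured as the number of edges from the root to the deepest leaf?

[S [U when e do [M x := n] otherwise [U when e do [S [M x := n]]]]]

5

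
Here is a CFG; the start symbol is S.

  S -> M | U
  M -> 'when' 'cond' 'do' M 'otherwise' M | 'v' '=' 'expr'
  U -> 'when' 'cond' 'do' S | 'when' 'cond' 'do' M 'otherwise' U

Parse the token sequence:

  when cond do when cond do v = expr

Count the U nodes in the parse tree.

[S [U when cond do [S [U when cond do [S [M v = expr]]]]]]

2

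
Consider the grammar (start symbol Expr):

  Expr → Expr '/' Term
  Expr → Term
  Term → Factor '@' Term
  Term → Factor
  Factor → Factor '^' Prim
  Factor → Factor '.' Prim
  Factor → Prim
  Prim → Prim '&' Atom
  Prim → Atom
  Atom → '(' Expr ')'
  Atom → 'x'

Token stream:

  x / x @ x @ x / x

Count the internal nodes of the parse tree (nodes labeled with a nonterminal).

[Expr [Expr [Expr [Term [Factor [Prim [Atom x]]]]] / [Term [Factor [Prim [Atom x]]] @ [Term [Factor [Prim [Atom x]]] @ [Term [Factor [Prim [Atom x]]]]]]] / [Term [Factor [Prim [Atom x]]]]]

23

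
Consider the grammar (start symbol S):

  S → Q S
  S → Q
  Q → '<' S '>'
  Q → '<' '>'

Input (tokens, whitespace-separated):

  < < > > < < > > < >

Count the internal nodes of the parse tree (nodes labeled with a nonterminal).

10

[S [Q < [S [Q < >]] >] [S [Q < [S [Q < >]] >] [S [Q < >]]]]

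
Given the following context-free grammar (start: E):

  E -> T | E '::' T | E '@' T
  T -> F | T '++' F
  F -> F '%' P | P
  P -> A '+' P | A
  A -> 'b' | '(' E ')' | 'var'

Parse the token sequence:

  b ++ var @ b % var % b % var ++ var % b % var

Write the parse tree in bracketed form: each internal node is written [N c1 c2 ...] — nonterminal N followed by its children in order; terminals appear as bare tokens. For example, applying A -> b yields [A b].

[E [E [T [T [F [P [A b]]]] ++ [F [P [A var]]]]] @ [T [T [F [F [F [F [P [A b]]] % [P [A var]]] % [P [A b]]] % [P [A var]]]] ++ [F [F [F [P [A var]]] % [P [A b]]] % [P [A var]]]]]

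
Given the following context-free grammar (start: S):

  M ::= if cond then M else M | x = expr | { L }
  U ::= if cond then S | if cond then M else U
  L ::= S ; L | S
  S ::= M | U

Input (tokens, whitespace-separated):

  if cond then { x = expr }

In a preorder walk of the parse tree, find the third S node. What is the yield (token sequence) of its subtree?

x = expr

[S [U if cond then [S [M { [L [S [M x = expr]]] }]]]]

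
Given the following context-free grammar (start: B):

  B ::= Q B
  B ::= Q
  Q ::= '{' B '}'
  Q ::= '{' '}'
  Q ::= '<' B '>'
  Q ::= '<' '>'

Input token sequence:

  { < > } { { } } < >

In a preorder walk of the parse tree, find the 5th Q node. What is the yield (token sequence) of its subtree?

< >

[B [Q { [B [Q < >]] }] [B [Q { [B [Q { }]] }] [B [Q < >]]]]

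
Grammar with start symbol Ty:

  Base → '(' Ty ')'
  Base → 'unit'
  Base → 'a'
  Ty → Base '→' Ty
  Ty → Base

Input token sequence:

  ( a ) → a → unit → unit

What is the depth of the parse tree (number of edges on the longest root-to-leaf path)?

[Ty [Base ( [Ty [Base a]] )] → [Ty [Base a] → [Ty [Base unit] → [Ty [Base unit]]]]]

5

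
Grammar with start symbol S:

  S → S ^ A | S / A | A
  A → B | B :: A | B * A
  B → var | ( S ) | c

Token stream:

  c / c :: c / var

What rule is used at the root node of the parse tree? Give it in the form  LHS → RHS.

S → S / A

[S [S [S [A [B c]]] / [A [B c] :: [A [B c]]]] / [A [B var]]]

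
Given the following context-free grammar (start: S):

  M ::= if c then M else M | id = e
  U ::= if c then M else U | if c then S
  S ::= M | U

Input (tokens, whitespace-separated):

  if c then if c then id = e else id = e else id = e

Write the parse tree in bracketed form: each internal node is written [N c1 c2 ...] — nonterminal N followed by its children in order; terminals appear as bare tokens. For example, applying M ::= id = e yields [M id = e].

[S [M if c then [M if c then [M id = e] else [M id = e]] else [M id = e]]]

S
M
if c then M else M
if c then if c then M else M else M
if c then if c then id = e else M else M
if c then if c then id = e else id = e else M
if c then if c then id = e else id = e else id = e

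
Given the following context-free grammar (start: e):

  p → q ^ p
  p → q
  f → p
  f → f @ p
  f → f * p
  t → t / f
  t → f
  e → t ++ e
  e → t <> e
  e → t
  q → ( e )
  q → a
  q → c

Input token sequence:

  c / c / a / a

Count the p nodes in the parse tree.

4

[e [t [t [t [t [f [p [q c]]]] / [f [p [q c]]]] / [f [p [q a]]]] / [f [p [q a]]]]]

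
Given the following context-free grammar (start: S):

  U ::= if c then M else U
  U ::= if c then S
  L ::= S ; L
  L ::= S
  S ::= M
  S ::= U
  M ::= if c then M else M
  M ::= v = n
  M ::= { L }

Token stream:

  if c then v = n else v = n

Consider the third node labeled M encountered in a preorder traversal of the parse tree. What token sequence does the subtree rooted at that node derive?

v = n

[S [M if c then [M v = n] else [M v = n]]]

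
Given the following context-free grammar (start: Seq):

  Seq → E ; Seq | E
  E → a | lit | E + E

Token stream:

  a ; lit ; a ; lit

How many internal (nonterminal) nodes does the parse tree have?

[Seq [E a] ; [Seq [E lit] ; [Seq [E a] ; [Seq [E lit]]]]]

8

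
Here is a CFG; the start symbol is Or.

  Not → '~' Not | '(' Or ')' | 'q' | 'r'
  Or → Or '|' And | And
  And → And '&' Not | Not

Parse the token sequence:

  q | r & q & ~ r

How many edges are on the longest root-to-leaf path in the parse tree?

5

[Or [Or [And [Not q]]] | [And [And [And [Not r]] & [Not q]] & [Not ~ [Not r]]]]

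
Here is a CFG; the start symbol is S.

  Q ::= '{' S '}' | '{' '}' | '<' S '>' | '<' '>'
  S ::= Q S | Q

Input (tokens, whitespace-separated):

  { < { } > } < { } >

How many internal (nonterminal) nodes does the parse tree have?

10

[S [Q { [S [Q < [S [Q { }]] >]] }] [S [Q < [S [Q { }]] >]]]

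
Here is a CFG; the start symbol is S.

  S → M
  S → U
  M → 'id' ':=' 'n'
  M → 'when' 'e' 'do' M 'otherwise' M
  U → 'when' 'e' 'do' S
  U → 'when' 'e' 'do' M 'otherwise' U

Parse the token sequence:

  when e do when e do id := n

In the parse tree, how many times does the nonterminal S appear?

[S [U when e do [S [U when e do [S [M id := n]]]]]]

3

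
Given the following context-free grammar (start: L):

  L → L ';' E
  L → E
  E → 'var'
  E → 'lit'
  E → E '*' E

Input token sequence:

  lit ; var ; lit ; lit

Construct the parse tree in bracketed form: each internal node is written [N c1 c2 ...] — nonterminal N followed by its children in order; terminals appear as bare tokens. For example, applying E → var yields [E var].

[L [L [L [L [E lit]] ; [E var]] ; [E lit]] ; [E lit]]

L
L ; E
L ; E ; E
L ; E ; E ; E
E ; E ; E ; E
lit ; E ; E ; E
lit ; var ; E ; E
lit ; var ; lit ; E
lit ; var ; lit ; lit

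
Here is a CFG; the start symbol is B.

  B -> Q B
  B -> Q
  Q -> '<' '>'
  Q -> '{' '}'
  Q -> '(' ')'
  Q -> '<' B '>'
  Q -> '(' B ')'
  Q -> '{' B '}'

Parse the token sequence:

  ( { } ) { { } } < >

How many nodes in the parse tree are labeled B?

[B [Q ( [B [Q { }]] )] [B [Q { [B [Q { }]] }] [B [Q < >]]]]

5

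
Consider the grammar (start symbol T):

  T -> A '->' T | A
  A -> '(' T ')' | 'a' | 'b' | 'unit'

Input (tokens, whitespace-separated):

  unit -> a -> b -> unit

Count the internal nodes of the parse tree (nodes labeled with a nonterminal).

8

[T [A unit] -> [T [A a] -> [T [A b] -> [T [A unit]]]]]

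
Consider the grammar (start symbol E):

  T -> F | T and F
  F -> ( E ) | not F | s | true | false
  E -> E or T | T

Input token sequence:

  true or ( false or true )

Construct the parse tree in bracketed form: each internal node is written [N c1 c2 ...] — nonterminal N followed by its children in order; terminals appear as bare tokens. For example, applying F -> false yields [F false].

E
E or T
T or T
F or T
true or T
true or F
true or ( E )
true or ( E or T )
true or ( T or T )
true or ( F or T )
true or ( false or T )
true or ( false or F )
true or ( false or true )

[E [E [T [F true]]] or [T [F ( [E [E [T [F false]]] or [T [F true]]] )]]]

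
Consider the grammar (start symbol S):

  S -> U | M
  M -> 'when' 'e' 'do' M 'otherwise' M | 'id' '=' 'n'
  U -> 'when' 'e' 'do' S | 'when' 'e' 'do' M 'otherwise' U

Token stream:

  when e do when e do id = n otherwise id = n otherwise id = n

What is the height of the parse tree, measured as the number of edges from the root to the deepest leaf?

4

[S [M when e do [M when e do [M id = n] otherwise [M id = n]] otherwise [M id = n]]]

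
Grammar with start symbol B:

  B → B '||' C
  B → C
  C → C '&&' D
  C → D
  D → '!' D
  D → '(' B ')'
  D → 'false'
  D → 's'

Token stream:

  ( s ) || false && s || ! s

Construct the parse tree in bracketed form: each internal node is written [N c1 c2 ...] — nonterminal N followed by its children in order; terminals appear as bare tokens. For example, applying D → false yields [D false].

B
B || C
B || C || C
C || C || C
D || C || C
( B ) || C || C
( C ) || C || C
( D ) || C || C
( s ) || C || C
( s ) || C && D || C
( s ) || D && D || C
( s ) || false && D || C
( s ) || false && s || C
( s ) || false && s || D
( s ) || false && s || ! D
( s ) || false && s || ! s

[B [B [B [C [D ( [B [C [D s]]] )]]] || [C [C [D false]] && [D s]]] || [C [D ! [D s]]]]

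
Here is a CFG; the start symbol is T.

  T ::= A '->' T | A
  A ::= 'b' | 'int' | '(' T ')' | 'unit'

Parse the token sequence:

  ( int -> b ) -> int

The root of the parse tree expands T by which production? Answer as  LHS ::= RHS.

T ::= A '->' T

[T [A ( [T [A int] -> [T [A b]]] )] -> [T [A int]]]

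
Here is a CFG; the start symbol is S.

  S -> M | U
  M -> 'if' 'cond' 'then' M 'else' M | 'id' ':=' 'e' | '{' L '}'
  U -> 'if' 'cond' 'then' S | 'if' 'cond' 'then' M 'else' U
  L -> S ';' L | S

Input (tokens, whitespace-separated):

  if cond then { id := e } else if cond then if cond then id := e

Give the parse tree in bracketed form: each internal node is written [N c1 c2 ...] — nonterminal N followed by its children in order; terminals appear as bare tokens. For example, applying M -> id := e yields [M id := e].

[S [U if cond then [M { [L [S [M id := e]]] }] else [U if cond then [S [U if cond then [S [M id := e]]]]]]]

S
U
if cond then M else U
if cond then { L } else U
if cond then { S } else U
if cond then { M } else U
if cond then { id := e } else U
if cond then { id := e } else if cond then S
if cond then { id := e } else if cond then U
if cond then { id := e } else if cond then if cond then S
if cond then { id := e } else if cond then if cond then M
if cond then { id := e } else if cond then if cond then id := e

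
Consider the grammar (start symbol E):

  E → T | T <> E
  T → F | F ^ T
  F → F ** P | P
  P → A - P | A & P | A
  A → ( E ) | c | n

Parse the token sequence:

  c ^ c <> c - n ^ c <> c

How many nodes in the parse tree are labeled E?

[E [T [F [P [A c]]] ^ [T [F [P [A c]]]]] <> [E [T [F [P [A c] - [P [A n]]]] ^ [T [F [P [A c]]]]] <> [E [T [F [P [A c]]]]]]]

3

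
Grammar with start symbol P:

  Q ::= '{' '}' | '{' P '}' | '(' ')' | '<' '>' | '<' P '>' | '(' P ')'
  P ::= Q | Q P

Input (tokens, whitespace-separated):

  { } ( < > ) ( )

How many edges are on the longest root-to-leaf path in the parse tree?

5

[P [Q { }] [P [Q ( [P [Q < >]] )] [P [Q ( )]]]]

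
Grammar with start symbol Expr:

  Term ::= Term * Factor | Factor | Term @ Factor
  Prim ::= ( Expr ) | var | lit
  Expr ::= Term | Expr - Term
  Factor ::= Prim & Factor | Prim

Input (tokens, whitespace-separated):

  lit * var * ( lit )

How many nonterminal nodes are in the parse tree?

[Expr [Term [Term [Term [Factor [Prim lit]]] * [Factor [Prim var]]] * [Factor [Prim ( [Expr [Term [Factor [Prim lit]]]] )]]]]

14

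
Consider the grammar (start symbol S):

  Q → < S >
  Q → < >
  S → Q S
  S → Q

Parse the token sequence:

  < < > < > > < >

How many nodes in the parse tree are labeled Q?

[S [Q < [S [Q < >] [S [Q < >]]] >] [S [Q < >]]]

4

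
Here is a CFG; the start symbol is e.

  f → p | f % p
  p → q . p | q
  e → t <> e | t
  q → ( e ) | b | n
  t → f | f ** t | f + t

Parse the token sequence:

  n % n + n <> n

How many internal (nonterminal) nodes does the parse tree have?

[e [t [f [f [p [q n]]] % [p [q n]]] + [t [f [p [q n]]]]] <> [e [t [f [p [q n]]]]]]

17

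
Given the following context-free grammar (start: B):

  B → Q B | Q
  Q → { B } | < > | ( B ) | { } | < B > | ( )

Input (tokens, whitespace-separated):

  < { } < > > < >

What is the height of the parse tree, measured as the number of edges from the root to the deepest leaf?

[B [Q < [B [Q { }] [B [Q < >]]] >] [B [Q < >]]]

5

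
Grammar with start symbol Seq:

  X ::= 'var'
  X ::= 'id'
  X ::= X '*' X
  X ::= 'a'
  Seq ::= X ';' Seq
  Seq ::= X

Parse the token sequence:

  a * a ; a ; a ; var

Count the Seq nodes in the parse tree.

4

[Seq [X [X a] * [X a]] ; [Seq [X a] ; [Seq [X a] ; [Seq [X var]]]]]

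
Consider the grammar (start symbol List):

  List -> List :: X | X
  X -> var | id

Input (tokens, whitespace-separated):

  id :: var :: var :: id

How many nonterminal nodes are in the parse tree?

8

[List [List [List [List [X id]] :: [X var]] :: [X var]] :: [X id]]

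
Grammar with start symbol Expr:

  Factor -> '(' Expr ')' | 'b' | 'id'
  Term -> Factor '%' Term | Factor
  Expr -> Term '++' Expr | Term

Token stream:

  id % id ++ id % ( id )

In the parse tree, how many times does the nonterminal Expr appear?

[Expr [Term [Factor id] % [Term [Factor id]]] ++ [Expr [Term [Factor id] % [Term [Factor ( [Expr [Term [Factor id]]] )]]]]]

3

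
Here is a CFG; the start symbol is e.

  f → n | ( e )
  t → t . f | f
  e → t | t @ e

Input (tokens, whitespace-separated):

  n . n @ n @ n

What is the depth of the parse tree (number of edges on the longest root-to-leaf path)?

[e [t [t [f n]] . [f n]] @ [e [t [f n]] @ [e [t [f n]]]]]

5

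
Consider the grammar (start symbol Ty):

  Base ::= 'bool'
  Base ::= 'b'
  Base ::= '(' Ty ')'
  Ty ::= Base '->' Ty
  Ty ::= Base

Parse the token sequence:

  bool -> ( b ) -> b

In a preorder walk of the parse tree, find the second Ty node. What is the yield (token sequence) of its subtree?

( b ) -> b

[Ty [Base bool] -> [Ty [Base ( [Ty [Base b]] )] -> [Ty [Base b]]]]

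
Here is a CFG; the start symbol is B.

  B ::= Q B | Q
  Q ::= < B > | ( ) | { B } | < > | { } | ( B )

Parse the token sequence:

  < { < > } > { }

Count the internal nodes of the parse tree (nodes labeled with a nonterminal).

[B [Q < [B [Q { [B [Q < >]] }]] >] [B [Q { }]]]

8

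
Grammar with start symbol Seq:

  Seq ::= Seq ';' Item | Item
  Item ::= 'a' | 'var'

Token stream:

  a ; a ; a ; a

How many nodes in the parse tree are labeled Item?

[Seq [Seq [Seq [Seq [Item a]] ; [Item a]] ; [Item a]] ; [Item a]]

4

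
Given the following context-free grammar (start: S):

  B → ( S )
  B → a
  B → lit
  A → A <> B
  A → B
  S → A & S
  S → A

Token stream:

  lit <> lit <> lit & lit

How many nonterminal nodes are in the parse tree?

[S [A [A [A [B lit]] <> [B lit]] <> [B lit]] & [S [A [B lit]]]]

10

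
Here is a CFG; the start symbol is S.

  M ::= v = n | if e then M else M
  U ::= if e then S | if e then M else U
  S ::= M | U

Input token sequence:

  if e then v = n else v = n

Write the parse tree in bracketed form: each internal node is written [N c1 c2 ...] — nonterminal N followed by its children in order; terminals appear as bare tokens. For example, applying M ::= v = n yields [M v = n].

[S [M if e then [M v = n] else [M v = n]]]

S
M
if e then M else M
if e then v = n else M
if e then v = n else v = n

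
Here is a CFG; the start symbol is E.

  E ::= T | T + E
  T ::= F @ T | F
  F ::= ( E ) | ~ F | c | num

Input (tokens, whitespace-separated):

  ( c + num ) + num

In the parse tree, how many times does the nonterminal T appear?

4

[E [T [F ( [E [T [F c]] + [E [T [F num]]]] )]] + [E [T [F num]]]]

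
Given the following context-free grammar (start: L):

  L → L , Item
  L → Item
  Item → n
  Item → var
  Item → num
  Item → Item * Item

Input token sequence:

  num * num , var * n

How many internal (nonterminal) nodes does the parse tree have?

[L [L [Item [Item num] * [Item num]]] , [Item [Item var] * [Item n]]]

8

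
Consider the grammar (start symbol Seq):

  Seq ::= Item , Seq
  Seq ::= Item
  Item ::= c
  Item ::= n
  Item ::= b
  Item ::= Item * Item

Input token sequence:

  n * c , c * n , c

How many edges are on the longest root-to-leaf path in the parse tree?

4

[Seq [Item [Item n] * [Item c]] , [Seq [Item [Item c] * [Item n]] , [Seq [Item c]]]]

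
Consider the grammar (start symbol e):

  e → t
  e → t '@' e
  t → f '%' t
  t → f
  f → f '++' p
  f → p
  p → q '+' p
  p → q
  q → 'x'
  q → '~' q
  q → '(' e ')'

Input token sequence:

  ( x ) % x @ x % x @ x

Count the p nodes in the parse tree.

[e [t [f [p [q ( [e [t [f [p [q x]]]]] )]]] % [t [f [p [q x]]]]] @ [e [t [f [p [q x]]] % [t [f [p [q x]]]]] @ [e [t [f [p [q x]]]]]]]

6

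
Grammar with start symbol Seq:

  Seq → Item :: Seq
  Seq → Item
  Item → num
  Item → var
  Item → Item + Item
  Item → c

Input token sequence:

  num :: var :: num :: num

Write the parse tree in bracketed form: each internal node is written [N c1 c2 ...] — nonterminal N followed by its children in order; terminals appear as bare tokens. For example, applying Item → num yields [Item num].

Seq
Item :: Seq
num :: Seq
num :: Item :: Seq
num :: var :: Seq
num :: var :: Item :: Seq
num :: var :: num :: Seq
num :: var :: num :: Item
num :: var :: num :: num

[Seq [Item num] :: [Seq [Item var] :: [Seq [Item num] :: [Seq [Item num]]]]]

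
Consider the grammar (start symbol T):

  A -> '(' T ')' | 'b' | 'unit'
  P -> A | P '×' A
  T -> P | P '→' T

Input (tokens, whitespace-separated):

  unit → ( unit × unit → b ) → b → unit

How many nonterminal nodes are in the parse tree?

20

[T [P [A unit]] → [T [P [A ( [T [P [P [A unit]] × [A unit]] → [T [P [A b]]]] )]] → [T [P [A b]] → [T [P [A unit]]]]]]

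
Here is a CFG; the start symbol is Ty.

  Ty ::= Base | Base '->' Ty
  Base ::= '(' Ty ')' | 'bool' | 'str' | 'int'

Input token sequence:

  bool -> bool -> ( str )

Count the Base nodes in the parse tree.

4

[Ty [Base bool] -> [Ty [Base bool] -> [Ty [Base ( [Ty [Base str]] )]]]]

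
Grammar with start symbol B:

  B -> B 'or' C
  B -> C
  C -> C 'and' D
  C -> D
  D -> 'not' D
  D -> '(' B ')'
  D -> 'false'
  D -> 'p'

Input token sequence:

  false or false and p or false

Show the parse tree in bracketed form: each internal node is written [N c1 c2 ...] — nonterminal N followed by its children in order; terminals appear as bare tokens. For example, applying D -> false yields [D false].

B
B or C
B or C or C
C or C or C
D or C or C
false or C or C
false or C and D or C
false or D and D or C
false or false and D or C
false or false and p or C
false or false and p or D
false or false and p or false

[B [B [B [C [D false]]] or [C [C [D false]] and [D p]]] or [C [D false]]]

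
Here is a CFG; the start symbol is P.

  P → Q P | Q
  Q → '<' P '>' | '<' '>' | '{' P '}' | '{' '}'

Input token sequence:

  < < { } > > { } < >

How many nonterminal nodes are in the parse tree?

10

[P [Q < [P [Q < [P [Q { }]] >]] >] [P [Q { }] [P [Q < >]]]]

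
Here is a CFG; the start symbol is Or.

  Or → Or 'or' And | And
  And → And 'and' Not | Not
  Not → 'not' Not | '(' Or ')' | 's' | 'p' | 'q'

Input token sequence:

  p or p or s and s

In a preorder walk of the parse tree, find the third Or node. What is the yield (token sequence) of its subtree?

[Or [Or [Or [And [Not p]]] or [And [Not p]]] or [And [And [Not s]] and [Not s]]]

p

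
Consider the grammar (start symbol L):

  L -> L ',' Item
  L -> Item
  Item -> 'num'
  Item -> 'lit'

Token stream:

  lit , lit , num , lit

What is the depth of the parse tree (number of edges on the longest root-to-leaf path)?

5

[L [L [L [L [Item lit]] , [Item lit]] , [Item num]] , [Item lit]]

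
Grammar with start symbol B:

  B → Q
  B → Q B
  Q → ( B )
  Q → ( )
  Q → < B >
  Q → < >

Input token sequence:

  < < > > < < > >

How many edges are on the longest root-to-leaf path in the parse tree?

[B [Q < [B [Q < >]] >] [B [Q < [B [Q < >]] >]]]

5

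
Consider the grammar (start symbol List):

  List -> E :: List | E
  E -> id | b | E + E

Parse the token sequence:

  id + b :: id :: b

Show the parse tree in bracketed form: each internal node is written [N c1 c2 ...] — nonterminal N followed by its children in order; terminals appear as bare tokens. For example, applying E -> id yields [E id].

List
E :: List
E + E :: List
id + E :: List
id + b :: List
id + b :: E :: List
id + b :: id :: List
id + b :: id :: E
id + b :: id :: b

[List [E [E id] + [E b]] :: [List [E id] :: [List [E b]]]]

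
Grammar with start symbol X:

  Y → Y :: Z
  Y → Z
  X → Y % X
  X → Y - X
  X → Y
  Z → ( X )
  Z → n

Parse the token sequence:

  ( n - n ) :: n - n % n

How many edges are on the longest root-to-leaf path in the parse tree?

[X [Y [Y [Z ( [X [Y [Z n]] - [X [Y [Z n]]]] )]] :: [Z n]] - [X [Y [Z n]] % [X [Y [Z n]]]]]

8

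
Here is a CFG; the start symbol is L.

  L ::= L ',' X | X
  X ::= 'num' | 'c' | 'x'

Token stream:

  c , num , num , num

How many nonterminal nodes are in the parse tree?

8

[L [L [L [L [X c]] , [X num]] , [X num]] , [X num]]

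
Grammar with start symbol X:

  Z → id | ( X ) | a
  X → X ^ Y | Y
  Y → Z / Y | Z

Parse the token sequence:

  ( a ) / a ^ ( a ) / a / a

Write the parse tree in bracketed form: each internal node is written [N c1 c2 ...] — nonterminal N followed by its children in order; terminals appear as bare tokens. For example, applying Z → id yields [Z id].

[X [X [Y [Z ( [X [Y [Z a]]] )] / [Y [Z a]]]] ^ [Y [Z ( [X [Y [Z a]]] )] / [Y [Z a] / [Y [Z a]]]]]

X
X ^ Y
Y ^ Y
Z / Y ^ Y
( X ) / Y ^ Y
( Y ) / Y ^ Y
( Z ) / Y ^ Y
( a ) / Y ^ Y
( a ) / Z ^ Y
( a ) / a ^ Y
( a ) / a ^ Z / Y
( a ) / a ^ ( X ) / Y
( a ) / a ^ ( Y ) / Y
( a ) / a ^ ( Z ) / Y
( a ) / a ^ ( a ) / Y
( a ) / a ^ ( a ) / Z / Y
( a ) / a ^ ( a ) / a / Y
( a ) / a ^ ( a ) / a / Z
( a ) / a ^ ( a ) / a / a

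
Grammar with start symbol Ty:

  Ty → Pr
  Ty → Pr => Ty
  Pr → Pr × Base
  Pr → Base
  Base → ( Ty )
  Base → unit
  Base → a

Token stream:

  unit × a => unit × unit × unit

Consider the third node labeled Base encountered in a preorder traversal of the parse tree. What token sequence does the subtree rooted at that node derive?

[Ty [Pr [Pr [Base unit]] × [Base a]] => [Ty [Pr [Pr [Pr [Base unit]] × [Base unit]] × [Base unit]]]]

unit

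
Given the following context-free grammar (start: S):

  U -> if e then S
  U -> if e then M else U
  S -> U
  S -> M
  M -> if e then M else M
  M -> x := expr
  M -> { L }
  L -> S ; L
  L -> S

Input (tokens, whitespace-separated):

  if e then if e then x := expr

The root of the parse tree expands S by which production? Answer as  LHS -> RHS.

S -> U

[S [U if e then [S [U if e then [S [M x := expr]]]]]]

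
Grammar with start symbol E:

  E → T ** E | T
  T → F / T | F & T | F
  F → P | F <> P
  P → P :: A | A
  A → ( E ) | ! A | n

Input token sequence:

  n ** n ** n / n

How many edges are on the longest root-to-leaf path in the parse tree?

[E [T [F [P [A n]]]] ** [E [T [F [P [A n]]]] ** [E [T [F [P [A n]]] / [T [F [P [A n]]]]]]]]

8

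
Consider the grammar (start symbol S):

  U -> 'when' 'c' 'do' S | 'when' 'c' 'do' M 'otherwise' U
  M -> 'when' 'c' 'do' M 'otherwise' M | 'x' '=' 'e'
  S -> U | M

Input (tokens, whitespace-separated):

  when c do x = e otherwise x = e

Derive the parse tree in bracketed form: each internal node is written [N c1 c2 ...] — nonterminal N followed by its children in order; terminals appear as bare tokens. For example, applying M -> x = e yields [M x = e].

S
M
when c do M otherwise M
when c do x = e otherwise M
when c do x = e otherwise x = e

[S [M when c do [M x = e] otherwise [M x = e]]]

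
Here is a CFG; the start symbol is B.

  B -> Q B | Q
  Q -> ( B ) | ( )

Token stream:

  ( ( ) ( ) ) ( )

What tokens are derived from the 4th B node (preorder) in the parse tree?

[B [Q ( [B [Q ( )] [B [Q ( )]]] )] [B [Q ( )]]]

( )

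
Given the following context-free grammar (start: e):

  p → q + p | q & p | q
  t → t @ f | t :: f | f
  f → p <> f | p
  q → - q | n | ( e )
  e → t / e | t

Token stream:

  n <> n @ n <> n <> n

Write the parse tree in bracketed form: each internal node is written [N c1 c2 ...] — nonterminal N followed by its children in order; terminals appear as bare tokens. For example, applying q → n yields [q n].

[e [t [t [f [p [q n]] <> [f [p [q n]]]]] @ [f [p [q n]] <> [f [p [q n]] <> [f [p [q n]]]]]]]

e
t
t @ f
f @ f
p <> f @ f
q <> f @ f
n <> f @ f
n <> p @ f
n <> q @ f
n <> n @ f
n <> n @ p <> f
n <> n @ q <> f
n <> n @ n <> f
n <> n @ n <> p <> f
n <> n @ n <> q <> f
n <> n @ n <> n <> f
n <> n @ n <> n <> p
n <> n @ n <> n <> q
n <> n @ n <> n <> n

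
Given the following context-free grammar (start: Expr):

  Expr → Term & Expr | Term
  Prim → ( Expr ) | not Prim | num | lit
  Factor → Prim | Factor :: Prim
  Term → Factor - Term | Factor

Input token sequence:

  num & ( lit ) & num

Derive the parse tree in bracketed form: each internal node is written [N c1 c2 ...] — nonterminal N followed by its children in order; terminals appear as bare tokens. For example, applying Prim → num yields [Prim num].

[Expr [Term [Factor [Prim num]]] & [Expr [Term [Factor [Prim ( [Expr [Term [Factor [Prim lit]]]] )]]] & [Expr [Term [Factor [Prim num]]]]]]

Expr
Term & Expr
Factor & Expr
Prim & Expr
num & Expr
num & Term & Expr
num & Factor & Expr
num & Prim & Expr
num & ( Expr ) & Expr
num & ( Term ) & Expr
num & ( Factor ) & Expr
num & ( Prim ) & Expr
num & ( lit ) & Expr
num & ( lit ) & Term
num & ( lit ) & Factor
num & ( lit ) & Prim
num & ( lit ) & num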